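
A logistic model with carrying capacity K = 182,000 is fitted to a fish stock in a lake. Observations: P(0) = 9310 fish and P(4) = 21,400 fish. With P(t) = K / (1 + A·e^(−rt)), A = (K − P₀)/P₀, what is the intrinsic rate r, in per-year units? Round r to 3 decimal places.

A = (182000 − 9310)/9310 = 18.54887
21400 = 182000/(1 + 18.54887·e^(−r·4)) → e^(−4r) = (8.50467 − 1)/18.54887 = 0.404589
r = −ln(0.404589)/4 = 0.90488/4

r ≈ 0.226 per year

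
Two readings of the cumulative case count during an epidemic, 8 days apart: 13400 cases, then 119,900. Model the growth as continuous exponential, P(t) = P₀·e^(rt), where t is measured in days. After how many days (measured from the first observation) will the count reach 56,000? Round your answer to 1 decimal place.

r = ln(119900/13400) / 8 ≈ 0.273925 per day
t = ln(56000/13400) / r = 1.4301 / 0.273925 ≈ 5.221

t ≈ 5.2 days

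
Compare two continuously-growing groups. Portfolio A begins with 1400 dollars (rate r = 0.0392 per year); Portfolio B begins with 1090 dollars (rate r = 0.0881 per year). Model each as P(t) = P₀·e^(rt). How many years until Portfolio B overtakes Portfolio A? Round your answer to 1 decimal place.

t ≈ 5.1 years

1400·e^(0.0392t) = 1090·e^(0.0881t)
1400/1090 = e^((0.0881 − 0.0392)t) → ln(1.2844) = 0.0489·t
t = 0.25029 / 0.0489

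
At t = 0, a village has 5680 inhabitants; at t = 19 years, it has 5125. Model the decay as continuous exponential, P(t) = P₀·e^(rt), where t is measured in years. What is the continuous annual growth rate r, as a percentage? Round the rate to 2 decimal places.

5125 = 5680 · e^(r·19)
e^(19r) = 5125/5680 = 0.90229
r = ln(0.90229) / 19 = -0.10282 / 19

r ≈ -0.54% per year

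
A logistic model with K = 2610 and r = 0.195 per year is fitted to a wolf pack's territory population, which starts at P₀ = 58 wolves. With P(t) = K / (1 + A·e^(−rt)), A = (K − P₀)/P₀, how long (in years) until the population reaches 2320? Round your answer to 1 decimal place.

t ≈ 30.1 years

A = (2610 − 58)/58 = 44
2320 = 2610/(1 + 44·e^(−0.195t)) → 1 + 44·e^(−0.195t) = 1.125
e^(−0.195t) = 0.002841 → t = ln(352)/0.195 = 5.86363/0.195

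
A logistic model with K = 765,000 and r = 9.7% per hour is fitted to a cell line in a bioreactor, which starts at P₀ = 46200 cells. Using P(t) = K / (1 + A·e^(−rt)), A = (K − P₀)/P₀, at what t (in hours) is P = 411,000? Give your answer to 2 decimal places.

A = (765000 − 46200)/46200 = 15.55844
411000 = 765000/(1 + 15.55844·e^(−0.097t)) → 1 + 15.55844·e^(−0.097t) = 1.86131
e^(−0.097t) = 0.05536 → t = ln(18.06361)/0.097 = 2.8939/0.097

t ≈ 29.83 hours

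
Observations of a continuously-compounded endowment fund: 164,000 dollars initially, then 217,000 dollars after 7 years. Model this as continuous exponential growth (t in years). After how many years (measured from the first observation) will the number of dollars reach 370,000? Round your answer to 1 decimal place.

t ≈ 20.3 years

r = ln(217000/164000) / 7 ≈ 0.040004 per year
t = ln(370000/164000) / r = 0.81364 / 0.040004 ≈ 20.339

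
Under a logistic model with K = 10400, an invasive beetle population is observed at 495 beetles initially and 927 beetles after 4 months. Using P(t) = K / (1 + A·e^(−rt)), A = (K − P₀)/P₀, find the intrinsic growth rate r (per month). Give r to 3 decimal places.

r ≈ 0.168 per month

A = (10400 − 495)/495 = 20.0101
927 = 10400/(1 + 20.0101·e^(−r·4)) → e^(−4r) = (11.21899 − 1)/20.0101 = 0.510691
r = −ln(0.510691)/4 = 0.67199/4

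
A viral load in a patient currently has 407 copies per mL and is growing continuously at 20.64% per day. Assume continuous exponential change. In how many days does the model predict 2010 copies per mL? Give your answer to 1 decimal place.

t ≈ 7.7 days

2010 = 407 · e^(0.2064·t)
t = ln(2010/407) / 0.2064 = ln(4.93857) / 0.2064 = 1.59708 / 0.2064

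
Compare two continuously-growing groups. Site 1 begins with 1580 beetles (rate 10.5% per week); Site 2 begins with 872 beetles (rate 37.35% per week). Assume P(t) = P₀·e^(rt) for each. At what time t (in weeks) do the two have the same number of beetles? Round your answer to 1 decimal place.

t ≈ 2.2 weeks

1580·e^(0.105t) = 872·e^(0.3735t)
1580/872 = e^((0.3735 − 0.105)t) → ln(1.81193) = 0.2685·t
t = 0.59439 / 0.2685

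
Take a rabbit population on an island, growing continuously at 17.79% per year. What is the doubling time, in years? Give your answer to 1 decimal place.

doubling time = ln(2) / |r| = 0.69315 / 0.1779

doubling time ≈ 3.9 years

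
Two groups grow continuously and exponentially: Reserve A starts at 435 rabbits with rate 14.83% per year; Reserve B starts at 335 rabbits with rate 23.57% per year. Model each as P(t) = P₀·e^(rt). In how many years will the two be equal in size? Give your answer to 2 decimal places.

t ≈ 2.99 years

435·e^(0.1483t) = 335·e^(0.2357t)
435/335 = e^((0.2357 − 0.1483)t) → ln(1.29851) = 0.0874·t
t = 0.26122 / 0.0874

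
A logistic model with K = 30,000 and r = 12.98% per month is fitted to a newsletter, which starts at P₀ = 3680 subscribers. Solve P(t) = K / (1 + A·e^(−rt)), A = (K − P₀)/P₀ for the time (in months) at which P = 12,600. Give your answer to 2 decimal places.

t ≈ 12.67 months

A = (30000 − 3680)/3680 = 7.15217
12600 = 30000/(1 + 7.15217·e^(−0.1298t)) → 1 + 7.15217·e^(−0.1298t) = 2.38095
e^(−0.1298t) = 0.193081 → t = ln(5.17916)/0.1298 = 1.64464/0.1298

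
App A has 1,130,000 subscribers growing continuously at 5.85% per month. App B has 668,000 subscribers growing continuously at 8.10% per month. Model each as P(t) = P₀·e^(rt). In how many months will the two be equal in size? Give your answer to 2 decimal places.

1130000·e^(0.0585t) = 668000·e^(0.081t)
1130000/668000 = e^((0.081 − 0.0585)t) → ln(1.69162) = 0.0225·t
t = 0.52568 / 0.0225

t ≈ 23.36 months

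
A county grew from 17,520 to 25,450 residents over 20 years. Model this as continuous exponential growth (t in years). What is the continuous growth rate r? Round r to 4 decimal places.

25450 = 17520 · e^(r·20)
e^(20r) = 25450/17520 = 1.45263
r = ln(1.45263) / 20 = 0.37337 / 20

r ≈ 0.0187 per year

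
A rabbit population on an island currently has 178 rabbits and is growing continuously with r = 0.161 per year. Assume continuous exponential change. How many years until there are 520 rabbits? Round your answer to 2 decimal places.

t ≈ 6.66 years

520 = 178 · e^(0.161·t)
t = ln(520/178) / 0.161 = ln(2.92135) / 0.161 = 1.07205 / 0.161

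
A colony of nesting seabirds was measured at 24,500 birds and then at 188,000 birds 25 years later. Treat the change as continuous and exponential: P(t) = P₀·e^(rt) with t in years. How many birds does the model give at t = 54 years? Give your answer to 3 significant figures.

≈ 2,000,000 birds

r = ln(188000/24500) / 25 ≈ 0.081511 per year
P(54) = 24500 · e^(0.081511·54) = 24500 · 81.57972 ≈ 1998703.15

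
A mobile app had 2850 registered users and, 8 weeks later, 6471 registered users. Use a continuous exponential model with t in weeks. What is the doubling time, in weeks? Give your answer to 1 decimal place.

doubling time ≈ 6.8 weeks

r = ln(6471/2850) / 8 = ln(2.27053) / 8 ≈ 0.102501 per week
doubling time = ln 2 / |r| = 0.69315 / 0.102501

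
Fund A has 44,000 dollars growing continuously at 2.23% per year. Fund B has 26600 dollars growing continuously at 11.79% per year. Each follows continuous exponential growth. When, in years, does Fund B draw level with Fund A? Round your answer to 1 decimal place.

t ≈ 5.3 years

44000·e^(0.0223t) = 26600·e^(0.1179t)
44000/26600 = e^((0.1179 − 0.0223)t) → ln(1.65414) = 0.0956·t
t = 0.50328 / 0.0956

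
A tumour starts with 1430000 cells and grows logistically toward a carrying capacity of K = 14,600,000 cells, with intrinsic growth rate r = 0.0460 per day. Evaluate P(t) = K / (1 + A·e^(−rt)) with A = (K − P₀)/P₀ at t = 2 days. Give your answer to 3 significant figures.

≈ 1,550,000 cells

A = (14600000 − 1430000)/1430000 = 9.20979
P(2) = 14600000 / (1 + 9.20979·e^(−0.046·2)) = 14600000 / (1 + 9.20979·0.912105)
= 14600000 / 9.4003 ≈ 1553142.4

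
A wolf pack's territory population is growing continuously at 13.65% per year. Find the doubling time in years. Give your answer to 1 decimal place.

doubling time ≈ 5.1 years

doubling time = ln(2) / |r| = 0.69315 / 0.1365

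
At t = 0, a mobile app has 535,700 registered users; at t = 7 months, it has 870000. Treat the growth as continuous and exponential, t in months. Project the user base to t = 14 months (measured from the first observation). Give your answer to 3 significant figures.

r = ln(870000/535700) / 7 ≈ 0.069274 per month
P(14) = 535700 · e^(0.069274·14) = 535700 · 2.63752 ≈ 1412917.68

≈ 1,410,000 registered users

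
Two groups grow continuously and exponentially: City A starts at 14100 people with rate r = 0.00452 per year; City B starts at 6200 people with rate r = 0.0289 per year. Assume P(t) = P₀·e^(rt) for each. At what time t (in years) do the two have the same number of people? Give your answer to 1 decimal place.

14100·e^(0.00452t) = 6200·e^(0.0289t)
14100/6200 = e^((0.0289 − 0.00452)t) → ln(2.27419) = 0.02438·t
t = 0.82163 / 0.02438

t ≈ 33.7 years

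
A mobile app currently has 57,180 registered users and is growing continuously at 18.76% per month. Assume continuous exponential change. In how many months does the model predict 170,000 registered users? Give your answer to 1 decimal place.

170000 = 57180 · e^(0.1876·t)
t = ln(170000/57180) / 0.1876 = ln(2.97307) / 0.1876 = 1.08959 / 0.1876

t ≈ 5.8 months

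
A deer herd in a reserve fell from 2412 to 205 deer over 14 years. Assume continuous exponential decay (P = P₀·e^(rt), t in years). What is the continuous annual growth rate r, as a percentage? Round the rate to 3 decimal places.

r ≈ -17.609% per year

205 = 2412 · e^(r·14)
e^(14r) = 205/2412 = 0.08499
r = ln(0.08499) / 14 = -2.4652 / 14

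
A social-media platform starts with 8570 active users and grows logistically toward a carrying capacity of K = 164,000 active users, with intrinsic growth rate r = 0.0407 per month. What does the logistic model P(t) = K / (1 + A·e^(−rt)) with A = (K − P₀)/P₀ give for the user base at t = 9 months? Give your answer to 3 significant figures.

A = (164000 − 8570)/8570 = 18.13652
P(9) = 164000 / (1 + 18.13652·e^(−0.0407·9)) = 164000 / (1 + 18.13652·0.693295)
= 164000 / 13.57396 ≈ 12081.96

≈ 12,100 active users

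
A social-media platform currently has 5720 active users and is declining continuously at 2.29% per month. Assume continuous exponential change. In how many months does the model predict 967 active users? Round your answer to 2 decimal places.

t ≈ 77.62 months

967 = 5720 · e^(-0.0229·t)
t = ln(967/5720) / -0.0229 = ln(0.16906) / -0.0229 = -1.77753 / -0.0229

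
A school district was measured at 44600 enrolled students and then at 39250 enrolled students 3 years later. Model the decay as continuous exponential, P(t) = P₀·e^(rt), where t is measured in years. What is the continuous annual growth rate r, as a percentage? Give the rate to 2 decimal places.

r ≈ -4.26% per year

39250 = 44600 · e^(r·3)
e^(3r) = 39250/44600 = 0.88004
r = ln(0.88004) / 3 = -0.12778 / 3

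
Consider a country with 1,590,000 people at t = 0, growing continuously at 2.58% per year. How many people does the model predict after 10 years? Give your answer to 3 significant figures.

≈ 2,060,000 people

P(10) = 1590000 · e^(0.0258·10) = 1590000 · e^(0.258)
= 1590000 · 1.29434 ≈ 2057998.72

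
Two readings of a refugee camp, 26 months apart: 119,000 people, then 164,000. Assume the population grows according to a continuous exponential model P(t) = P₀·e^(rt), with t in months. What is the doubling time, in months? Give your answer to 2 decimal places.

r = ln(164000/119000) / 26 = ln(1.37815) / 26 ≈ 0.012336 per month
doubling time = ln 2 / |r| = 0.69315 / 0.012336

doubling time ≈ 56.19 months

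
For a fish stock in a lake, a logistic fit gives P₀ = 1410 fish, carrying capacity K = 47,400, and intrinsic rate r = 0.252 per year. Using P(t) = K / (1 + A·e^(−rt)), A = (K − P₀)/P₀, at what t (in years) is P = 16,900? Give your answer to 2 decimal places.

t ≈ 11.49 years

A = (47400 − 1410)/1410 = 32.61702
16900 = 47400/(1 + 32.61702·e^(−0.252t)) → 1 + 32.61702·e^(−0.252t) = 2.80473
e^(−0.252t) = 0.055331 → t = ln(18.07304)/0.252 = 2.89442/0.252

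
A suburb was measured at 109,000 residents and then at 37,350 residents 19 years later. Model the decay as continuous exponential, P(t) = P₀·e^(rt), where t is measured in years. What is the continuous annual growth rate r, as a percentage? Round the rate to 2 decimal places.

37350 = 109000 · e^(r·19)
e^(19r) = 37350/109000 = 0.34266
r = ln(0.34266) / 19 = -1.07101 / 19

r ≈ -5.64% per year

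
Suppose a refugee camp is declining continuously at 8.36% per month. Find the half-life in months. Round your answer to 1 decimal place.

half-life ≈ 8.3 months

half-life = ln(2) / |r| = 0.69315 / 0.0836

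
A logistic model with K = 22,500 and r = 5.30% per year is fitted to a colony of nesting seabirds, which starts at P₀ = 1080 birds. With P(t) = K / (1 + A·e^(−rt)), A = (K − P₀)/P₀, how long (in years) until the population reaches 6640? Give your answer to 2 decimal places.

A = (22500 − 1080)/1080 = 19.83333
6640 = 22500/(1 + 19.83333·e^(−0.053t)) → 1 + 19.83333·e^(−0.053t) = 3.38855
e^(−0.053t) = 0.120431 → t = ln(8.30349)/0.053 = 2.11668/0.053

t ≈ 39.94 years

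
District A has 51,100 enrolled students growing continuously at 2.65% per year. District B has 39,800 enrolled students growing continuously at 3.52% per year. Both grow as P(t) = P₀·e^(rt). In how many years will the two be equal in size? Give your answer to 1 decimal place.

t ≈ 28.7 years

51100·e^(0.0265t) = 39800·e^(0.0352t)
51100/39800 = e^((0.0352 − 0.0265)t) → ln(1.28392) = 0.0087·t
t = 0.24992 / 0.0087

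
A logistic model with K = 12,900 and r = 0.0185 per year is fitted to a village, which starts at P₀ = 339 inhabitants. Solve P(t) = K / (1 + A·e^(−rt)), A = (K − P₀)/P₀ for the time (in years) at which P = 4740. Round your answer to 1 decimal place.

t ≈ 165.9 years

A = (12900 − 339)/339 = 37.0531
4740 = 12900/(1 + 37.0531·e^(−0.0185t)) → 1 + 37.0531·e^(−0.0185t) = 2.72152
e^(−0.0185t) = 0.046461 → t = ln(21.52349)/0.0185 = 3.06914/0.0185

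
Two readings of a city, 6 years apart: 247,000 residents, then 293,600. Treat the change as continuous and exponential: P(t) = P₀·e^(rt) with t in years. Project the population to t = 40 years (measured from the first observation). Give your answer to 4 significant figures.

≈ 781,800 residents

r = ln(293600/247000) / 6 ≈ 0.028805 per year
P(40) = 247000 · e^(0.028805·40) = 247000 · 3.16515 ≈ 781791.49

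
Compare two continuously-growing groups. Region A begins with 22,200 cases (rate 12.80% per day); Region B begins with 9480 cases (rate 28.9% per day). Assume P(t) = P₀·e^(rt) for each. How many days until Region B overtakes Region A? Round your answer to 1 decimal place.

t ≈ 5.3 days

22200·e^(0.128t) = 9480·e^(0.289t)
22200/9480 = e^((0.289 − 0.128)t) → ln(2.34177) = 0.161·t
t = 0.85091 / 0.161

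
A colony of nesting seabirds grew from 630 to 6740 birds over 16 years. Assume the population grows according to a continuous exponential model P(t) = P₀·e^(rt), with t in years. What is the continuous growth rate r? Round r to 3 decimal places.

r ≈ 0.148 per year

6740 = 630 · e^(r·16)
e^(16r) = 6740/630 = 10.69841
r = ln(10.69841) / 16 = 2.3701 / 16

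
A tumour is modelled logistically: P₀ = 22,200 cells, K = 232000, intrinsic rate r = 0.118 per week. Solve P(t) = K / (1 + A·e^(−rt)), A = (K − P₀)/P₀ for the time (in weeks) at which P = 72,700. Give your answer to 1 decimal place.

t ≈ 12.4 weeks

A = (232000 − 22200)/22200 = 9.45045
72700 = 232000/(1 + 9.45045·e^(−0.118t)) → 1 + 9.45045·e^(−0.118t) = 3.1912
e^(−0.118t) = 0.231862 → t = ln(4.31292)/0.118 = 1.46161/0.118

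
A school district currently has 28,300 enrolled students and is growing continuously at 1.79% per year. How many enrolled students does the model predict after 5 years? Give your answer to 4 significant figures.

≈ 30,950 enrolled students

P(5) = 28300 · e^(0.0179·5) = 28300 · e^(0.0895)
= 28300 · 1.09363 ≈ 30949.65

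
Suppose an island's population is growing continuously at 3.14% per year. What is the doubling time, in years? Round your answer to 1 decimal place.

doubling time = ln(2) / |r| = 0.69315 / 0.0314

doubling time ≈ 22.1 years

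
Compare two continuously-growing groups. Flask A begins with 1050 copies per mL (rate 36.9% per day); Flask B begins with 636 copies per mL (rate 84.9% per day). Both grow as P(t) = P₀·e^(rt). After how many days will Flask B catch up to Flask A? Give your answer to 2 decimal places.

1050·e^(0.369t) = 636·e^(0.849t)
1050/636 = e^((0.849 − 0.369)t) → ln(1.65094) = 0.48·t
t = 0.50135 / 0.48

t ≈ 1.04 days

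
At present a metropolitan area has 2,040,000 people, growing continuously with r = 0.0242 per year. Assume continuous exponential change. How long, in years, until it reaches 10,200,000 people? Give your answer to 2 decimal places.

t ≈ 66.51 years

10200000 = 2040000 · e^(0.0242·t)
t = ln(10200000/2040000) / 0.0242 = ln(5) / 0.0242 = 1.60944 / 0.0242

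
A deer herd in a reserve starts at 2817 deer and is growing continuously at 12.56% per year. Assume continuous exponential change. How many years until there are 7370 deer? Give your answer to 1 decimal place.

7370 = 2817 · e^(0.1256·t)
t = ln(7370/2817) / 0.1256 = ln(2.61626) / 0.1256 = 0.96175 / 0.1256

t ≈ 7.7 years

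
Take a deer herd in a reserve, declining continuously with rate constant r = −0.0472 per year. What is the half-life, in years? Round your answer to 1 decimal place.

half-life ≈ 14.7 years

half-life = ln(2) / |r| = 0.69315 / 0.0472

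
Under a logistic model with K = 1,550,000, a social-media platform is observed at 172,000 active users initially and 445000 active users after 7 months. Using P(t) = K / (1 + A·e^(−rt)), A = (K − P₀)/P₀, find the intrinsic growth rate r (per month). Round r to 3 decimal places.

r ≈ 0.167 per month

A = (1550000 − 172000)/172000 = 8.01163
445000 = 1550000/(1 + 8.01163·e^(−r·7)) → e^(−7r) = (3.48315 − 1)/8.01163 = 0.309943
r = −ln(0.309943)/7 = 1.17137/7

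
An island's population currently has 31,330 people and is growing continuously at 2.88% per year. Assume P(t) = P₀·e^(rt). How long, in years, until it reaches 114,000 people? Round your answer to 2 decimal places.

t ≈ 44.85 years

114000 = 31330 · e^(0.0288·t)
t = ln(114000/31330) / 0.0288 = ln(3.63868) / 0.0288 = 1.29162 / 0.0288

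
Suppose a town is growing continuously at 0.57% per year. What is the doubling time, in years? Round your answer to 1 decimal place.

doubling time ≈ 121.6 years

doubling time = ln(2) / |r| = 0.69315 / 0.0057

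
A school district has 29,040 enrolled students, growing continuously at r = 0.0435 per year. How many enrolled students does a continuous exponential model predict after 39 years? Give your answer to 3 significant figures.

≈ 158,000 enrolled students

P(39) = 29040 · e^(0.0435·39) = 29040 · e^(1.6965)
= 29040 · 5.45482 ≈ 158408.03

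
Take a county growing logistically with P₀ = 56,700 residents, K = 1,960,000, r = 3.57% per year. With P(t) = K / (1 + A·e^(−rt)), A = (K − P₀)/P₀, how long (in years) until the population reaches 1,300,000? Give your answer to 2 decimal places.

t ≈ 117.41 years

A = (1960000 − 56700)/56700 = 33.5679
1300000 = 1960000/(1 + 33.5679·e^(−0.0357t)) → 1 + 33.5679·e^(−0.0357t) = 1.50769
e^(−0.0357t) = 0.015124 → t = ln(66.11859)/0.0357 = 4.19145/0.0357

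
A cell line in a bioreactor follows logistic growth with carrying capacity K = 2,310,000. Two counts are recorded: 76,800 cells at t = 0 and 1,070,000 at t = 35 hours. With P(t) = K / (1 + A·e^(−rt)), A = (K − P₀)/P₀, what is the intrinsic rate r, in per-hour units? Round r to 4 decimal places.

r ≈ 0.0921 per hour

A = (2310000 − 76800)/76800 = 29.07812
1070000 = 2310000/(1 + 29.07812·e^(−r·35)) → e^(−35r) = (2.15888 − 1)/29.07812 = 0.039854
r = −ln(0.039854)/35 = 3.22253/35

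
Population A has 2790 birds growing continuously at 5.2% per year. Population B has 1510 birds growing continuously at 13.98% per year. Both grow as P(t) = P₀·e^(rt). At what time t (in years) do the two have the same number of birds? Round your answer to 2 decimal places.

t ≈ 6.99 years

2790·e^(0.052t) = 1510·e^(0.1398t)
2790/1510 = e^((0.1398 − 0.052)t) → ln(1.84768) = 0.0878·t
t = 0.61393 / 0.0878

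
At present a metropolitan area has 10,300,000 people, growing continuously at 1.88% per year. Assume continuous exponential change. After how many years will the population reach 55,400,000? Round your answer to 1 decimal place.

t ≈ 89.5 years

55400000 = 10300000 · e^(0.0188·t)
t = ln(55400000/10300000) / 0.0188 = ln(5.37864) / 0.0188 = 1.68244 / 0.0188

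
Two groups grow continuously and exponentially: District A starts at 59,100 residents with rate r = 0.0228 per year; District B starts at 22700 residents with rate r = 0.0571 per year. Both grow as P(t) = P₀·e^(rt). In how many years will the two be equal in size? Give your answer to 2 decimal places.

59100·e^(0.0228t) = 22700·e^(0.0571t)
59100/22700 = e^((0.0571 − 0.0228)t) → ln(2.60352) = 0.0343·t
t = 0.95687 / 0.0343

t ≈ 27.90 years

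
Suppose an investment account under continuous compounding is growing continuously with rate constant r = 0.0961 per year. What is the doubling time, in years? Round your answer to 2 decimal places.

doubling time ≈ 7.21 years

doubling time = ln(2) / |r| = 0.69315 / 0.0961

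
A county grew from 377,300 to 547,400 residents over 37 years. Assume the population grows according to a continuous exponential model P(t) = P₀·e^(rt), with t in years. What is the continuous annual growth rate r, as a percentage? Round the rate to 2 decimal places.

547400 = 377300 · e^(r·37)
e^(37r) = 547400/377300 = 1.45083
r = ln(1.45083) / 37 = 0.37214 / 37

r ≈ 1.01% per year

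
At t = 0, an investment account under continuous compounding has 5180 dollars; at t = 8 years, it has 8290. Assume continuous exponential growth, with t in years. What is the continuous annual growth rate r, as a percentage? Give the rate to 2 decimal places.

8290 = 5180 · e^(r·8)
e^(8r) = 8290/5180 = 1.60039
r = ln(1.60039) / 8 = 0.47024 / 8

r ≈ 5.88% per year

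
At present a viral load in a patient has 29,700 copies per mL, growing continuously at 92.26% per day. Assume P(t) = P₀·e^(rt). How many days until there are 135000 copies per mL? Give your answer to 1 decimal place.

135000 = 29700 · e^(0.9226·t)
t = ln(135000/29700) / 0.9226 = ln(4.54545) / 0.9226 = 1.51413 / 0.9226

t ≈ 1.6 days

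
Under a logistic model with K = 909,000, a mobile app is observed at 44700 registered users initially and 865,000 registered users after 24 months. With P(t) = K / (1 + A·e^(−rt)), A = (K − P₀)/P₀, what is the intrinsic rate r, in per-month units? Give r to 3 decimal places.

A = (909000 − 44700)/44700 = 19.33557
865000 = 909000/(1 + 19.33557·e^(−r·24)) → e^(−24r) = (1.05087 − 1)/19.33557 = 0.002631
r = −ln(0.002631)/24 = 5.94049/24

r ≈ 0.248 per month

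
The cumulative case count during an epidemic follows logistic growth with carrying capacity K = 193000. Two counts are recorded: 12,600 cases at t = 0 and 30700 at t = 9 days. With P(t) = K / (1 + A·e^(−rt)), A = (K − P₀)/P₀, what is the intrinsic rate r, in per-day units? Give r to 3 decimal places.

r ≈ 0.111 per day

A = (193000 − 12600)/12600 = 14.31746
30700 = 193000/(1 + 14.31746·e^(−r·9)) → e^(−9r) = (6.28664 − 1)/14.31746 = 0.369245
r = −ln(0.369245)/9 = 0.9963/9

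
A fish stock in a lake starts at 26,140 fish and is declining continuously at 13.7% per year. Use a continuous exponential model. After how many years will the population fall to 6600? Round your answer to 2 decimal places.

6600 = 26140 · e^(-0.137·t)
t = ln(6600/26140) / -0.137 = ln(0.25249) / -0.137 = -1.3764 / -0.137

t ≈ 10.05 years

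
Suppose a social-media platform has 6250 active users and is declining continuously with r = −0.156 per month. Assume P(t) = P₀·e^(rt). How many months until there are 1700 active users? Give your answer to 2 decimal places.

t ≈ 8.35 months

1700 = 6250 · e^(-0.156·t)
t = ln(1700/6250) / -0.156 = ln(0.272) / -0.156 = -1.30195 / -0.156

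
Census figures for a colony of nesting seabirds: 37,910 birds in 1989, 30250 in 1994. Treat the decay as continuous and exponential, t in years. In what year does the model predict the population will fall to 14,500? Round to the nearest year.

year 2010

r = ln(30250/37910) / 5 = -0.22572/5 ≈ -0.045144 per year
t = ln(14500/37910) / r = -0.96107/-0.045144 ≈ 21.29 years after 1989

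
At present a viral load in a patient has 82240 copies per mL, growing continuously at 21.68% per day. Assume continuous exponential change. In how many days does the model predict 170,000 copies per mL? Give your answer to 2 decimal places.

170000 = 82240 · e^(0.2168·t)
t = ln(170000/82240) / 0.2168 = ln(2.06712) / 0.2168 = 0.72616 / 0.2168

t ≈ 3.35 days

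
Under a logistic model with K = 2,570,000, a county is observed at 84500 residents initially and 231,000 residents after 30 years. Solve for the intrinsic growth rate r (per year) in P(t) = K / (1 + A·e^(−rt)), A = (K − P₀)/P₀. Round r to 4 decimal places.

A = (2570000 − 84500)/84500 = 29.4142
231000 = 2570000/(1 + 29.4142·e^(−r·30)) → e^(−30r) = (11.12554 − 1)/29.4142 = 0.34424
r = −ln(0.34424)/30 = 1.06642/30

r ≈ 0.0355 per year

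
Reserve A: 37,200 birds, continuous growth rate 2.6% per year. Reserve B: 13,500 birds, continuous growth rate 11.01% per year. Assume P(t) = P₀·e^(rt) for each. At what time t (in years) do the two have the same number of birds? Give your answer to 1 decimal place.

37200·e^(0.026t) = 13500·e^(0.1101t)
37200/13500 = e^((0.1101 − 0.026)t) → ln(2.75556) = 0.0841·t
t = 1.01362 / 0.0841

t ≈ 12.1 years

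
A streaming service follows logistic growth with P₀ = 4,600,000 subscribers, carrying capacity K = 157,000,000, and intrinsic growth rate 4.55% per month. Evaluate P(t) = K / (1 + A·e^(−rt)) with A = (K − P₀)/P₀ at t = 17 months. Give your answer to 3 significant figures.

A = (157000000 − 4600000)/4600000 = 33.13043
P(17) = 157000000 / (1 + 33.13043·e^(−0.0455·17)) = 157000000 / (1 + 33.13043·0.461395)
= 157000000 / 16.28623 ≈ 9640046.36

≈ 9,640,000 subscribers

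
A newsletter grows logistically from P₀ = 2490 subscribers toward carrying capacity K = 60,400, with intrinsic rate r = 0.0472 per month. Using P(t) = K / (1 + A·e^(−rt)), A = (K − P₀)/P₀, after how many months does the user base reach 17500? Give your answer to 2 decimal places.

A = (60400 − 2490)/2490 = 23.25703
17500 = 60400/(1 + 23.25703·e^(−0.0472t)) → 1 + 23.25703·e^(−0.0472t) = 3.45143
e^(−0.0472t) = 0.105406 → t = ln(9.48713)/0.0472 = 2.24994/0.0472

t ≈ 47.67 months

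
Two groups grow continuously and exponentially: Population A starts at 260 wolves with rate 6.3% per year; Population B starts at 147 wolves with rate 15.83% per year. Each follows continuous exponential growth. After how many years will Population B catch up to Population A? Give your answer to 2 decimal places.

260·e^(0.063t) = 147·e^(0.1583t)
260/147 = e^((0.1583 − 0.063)t) → ln(1.76871) = 0.0953·t
t = 0.57025 / 0.0953

t ≈ 5.98 years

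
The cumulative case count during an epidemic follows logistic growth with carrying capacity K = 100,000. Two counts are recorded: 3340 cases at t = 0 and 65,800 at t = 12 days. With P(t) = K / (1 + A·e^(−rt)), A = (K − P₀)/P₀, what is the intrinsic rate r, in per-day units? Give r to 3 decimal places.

A = (100000 − 3340)/3340 = 28.94012
65800 = 100000/(1 + 28.94012·e^(−r·12)) → e^(−12r) = (1.51976 − 1)/28.94012 = 0.01796
r = −ln(0.01796)/12 = 4.01962/12

r ≈ 0.335 per day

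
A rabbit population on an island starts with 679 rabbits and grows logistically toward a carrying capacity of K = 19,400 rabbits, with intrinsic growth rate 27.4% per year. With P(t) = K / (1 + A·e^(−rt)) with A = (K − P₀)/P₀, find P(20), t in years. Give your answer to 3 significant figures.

A = (19400 − 679)/679 = 27.57143
P(20) = 19400 / (1 + 27.57143·e^(−0.274·20)) = 19400 / (1 + 27.57143·0.004169)
= 19400 / 1.11495 ≈ 17399.82

≈ 17,400 rabbits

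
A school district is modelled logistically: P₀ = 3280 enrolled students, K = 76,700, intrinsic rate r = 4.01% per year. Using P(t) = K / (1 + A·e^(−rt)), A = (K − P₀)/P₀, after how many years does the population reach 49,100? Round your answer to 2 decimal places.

A = (76700 − 3280)/3280 = 22.38415
49100 = 76700/(1 + 22.38415·e^(−0.0401t)) → 1 + 22.38415·e^(−0.0401t) = 1.56212
e^(−0.0401t) = 0.025112 → t = ln(39.82107)/0.0401 = 3.6844/0.0401

t ≈ 91.88 years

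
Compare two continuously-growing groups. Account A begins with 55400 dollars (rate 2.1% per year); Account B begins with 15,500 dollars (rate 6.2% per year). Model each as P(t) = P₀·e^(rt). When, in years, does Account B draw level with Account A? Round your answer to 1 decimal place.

55400·e^(0.021t) = 15500·e^(0.062t)
55400/15500 = e^((0.062 − 0.021)t) → ln(3.57419) = 0.041·t
t = 1.27374 / 0.041

t ≈ 31.1 years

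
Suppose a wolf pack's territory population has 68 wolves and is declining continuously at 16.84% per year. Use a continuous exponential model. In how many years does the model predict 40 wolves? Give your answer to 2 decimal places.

40 = 68 · e^(-0.1684·t)
t = ln(40/68) / -0.1684 = ln(0.58824) / -0.1684 = -0.53063 / -0.1684

t ≈ 3.15 years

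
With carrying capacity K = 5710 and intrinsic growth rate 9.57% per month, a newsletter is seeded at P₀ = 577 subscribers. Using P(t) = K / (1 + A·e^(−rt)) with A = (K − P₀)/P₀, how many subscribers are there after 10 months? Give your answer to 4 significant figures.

A = (5710 − 577)/577 = 8.89601
P(10) = 5710 / (1 + 8.89601·e^(−0.0957·10)) = 5710 / (1 + 8.89601·0.384043)
= 5710 / 4.41645 ≈ 1292.89

≈ 1,293 subscribers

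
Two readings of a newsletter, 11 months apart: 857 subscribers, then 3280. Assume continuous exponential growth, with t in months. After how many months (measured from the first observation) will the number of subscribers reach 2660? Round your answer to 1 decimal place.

r = ln(3280/857) / 11 ≈ 0.122015 per month
t = ln(2660/857) / r = 1.13264 / 0.122015 ≈ 9.283

t ≈ 9.3 months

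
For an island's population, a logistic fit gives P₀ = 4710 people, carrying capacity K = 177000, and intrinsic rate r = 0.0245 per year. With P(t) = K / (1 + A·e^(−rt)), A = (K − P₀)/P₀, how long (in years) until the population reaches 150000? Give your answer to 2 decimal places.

A = (177000 − 4710)/4710 = 36.57962
150000 = 177000/(1 + 36.57962·e^(−0.0245t)) → 1 + 36.57962·e^(−0.0245t) = 1.18
e^(−0.0245t) = 0.004921 → t = ln(203.2201)/0.0245 = 5.31429/0.0245

t ≈ 216.91 years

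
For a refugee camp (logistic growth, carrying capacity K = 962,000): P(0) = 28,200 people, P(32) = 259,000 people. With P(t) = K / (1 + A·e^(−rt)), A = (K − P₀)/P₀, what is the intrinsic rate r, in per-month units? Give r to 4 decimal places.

A = (962000 − 28200)/28200 = 33.11348
259000 = 962000/(1 + 33.11348·e^(−r·32)) → e^(−32r) = (3.71429 − 1)/33.11348 = 0.081969
r = −ln(0.081969)/32 = 2.50141/32

r ≈ 0.0782 per month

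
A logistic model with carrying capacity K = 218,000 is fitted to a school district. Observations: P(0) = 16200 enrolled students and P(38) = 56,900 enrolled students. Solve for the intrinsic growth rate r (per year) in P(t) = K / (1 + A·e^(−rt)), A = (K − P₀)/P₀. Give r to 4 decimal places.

r ≈ 0.0390 per year

A = (218000 − 16200)/16200 = 12.45679
56900 = 218000/(1 + 12.45679·e^(−r·38)) → e^(−38r) = (3.83128 − 1)/12.45679 = 0.227288
r = −ln(0.227288)/38 = 1.48154/38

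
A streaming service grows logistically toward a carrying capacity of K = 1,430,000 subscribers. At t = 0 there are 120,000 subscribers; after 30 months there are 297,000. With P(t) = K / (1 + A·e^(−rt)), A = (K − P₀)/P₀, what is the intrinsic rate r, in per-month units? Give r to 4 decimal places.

r ≈ 0.0350 per month

A = (1430000 − 120000)/120000 = 10.91667
297000 = 1430000/(1 + 10.91667·e^(−r·30)) → e^(−30r) = (4.81481 − 1)/10.91667 = 0.349449
r = −ln(0.349449)/30 = 1.0514/30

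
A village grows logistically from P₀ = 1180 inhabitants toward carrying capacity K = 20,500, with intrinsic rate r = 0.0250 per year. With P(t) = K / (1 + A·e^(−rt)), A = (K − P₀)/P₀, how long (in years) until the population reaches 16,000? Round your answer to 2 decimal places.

t ≈ 162.57 years

A = (20500 − 1180)/1180 = 16.37288
16000 = 20500/(1 + 16.37288·e^(−0.025t)) → 1 + 16.37288·e^(−0.025t) = 1.28125
e^(−0.025t) = 0.017178 → t = ln(58.21469)/0.025 = 4.06414/0.025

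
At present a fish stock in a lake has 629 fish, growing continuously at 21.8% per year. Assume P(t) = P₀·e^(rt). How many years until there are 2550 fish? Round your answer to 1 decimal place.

2550 = 629 · e^(0.218·t)
t = ln(2550/629) / 0.218 = ln(4.05405) / 0.218 = 1.39972 / 0.218

t ≈ 6.4 years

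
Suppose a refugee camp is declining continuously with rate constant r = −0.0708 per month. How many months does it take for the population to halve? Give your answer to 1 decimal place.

half-life ≈ 9.8 months

half-life = ln(2) / |r| = 0.69315 / 0.0708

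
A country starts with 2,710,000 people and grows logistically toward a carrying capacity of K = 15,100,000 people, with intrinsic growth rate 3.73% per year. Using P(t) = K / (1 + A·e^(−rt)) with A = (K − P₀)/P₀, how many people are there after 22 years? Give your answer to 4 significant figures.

≈ 5,013,000 people

A = (15100000 − 2710000)/2710000 = 4.57196
P(22) = 15100000 / (1 + 4.57196·e^(−0.0373·22)) = 15100000 / (1 + 4.57196·0.440167)
= 15100000 / 3.01243 ≈ 5012570.92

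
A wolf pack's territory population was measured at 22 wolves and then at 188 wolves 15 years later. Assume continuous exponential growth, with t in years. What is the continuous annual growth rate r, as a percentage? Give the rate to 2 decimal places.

r ≈ 14.30% per year

188 = 22 · e^(r·15)
e^(15r) = 188/22 = 8.54545
r = ln(8.54545) / 15 = 2.1454 / 15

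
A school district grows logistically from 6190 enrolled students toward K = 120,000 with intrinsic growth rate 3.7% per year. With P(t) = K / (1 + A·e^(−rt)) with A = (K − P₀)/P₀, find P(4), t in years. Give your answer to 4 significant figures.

A = (120000 − 6190)/6190 = 18.38611
P(4) = 120000 / (1 + 18.38611·e^(−0.037·4)) = 120000 / (1 + 18.38611·0.862431)
= 120000 / 16.85675 ≈ 7118.81

≈ 7,119 enrolled students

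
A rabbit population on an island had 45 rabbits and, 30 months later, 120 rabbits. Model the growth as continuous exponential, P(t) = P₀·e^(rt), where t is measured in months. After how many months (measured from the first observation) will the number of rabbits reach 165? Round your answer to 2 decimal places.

r = ln(120/45) / 30 ≈ 0.032694 per month
t = ln(165/45) / r = 1.29928 / 0.032694 ≈ 39.74

t ≈ 39.74 months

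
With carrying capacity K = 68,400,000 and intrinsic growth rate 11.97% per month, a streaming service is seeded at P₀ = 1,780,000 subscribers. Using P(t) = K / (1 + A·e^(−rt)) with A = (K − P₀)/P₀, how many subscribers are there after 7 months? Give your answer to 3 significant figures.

A = (68400000 − 1780000)/1780000 = 37.42697
P(7) = 68400000 / (1 + 37.42697·e^(−0.1197·7)) = 68400000 / (1 + 37.42697·0.432618)
= 68400000 / 17.19158 ≈ 3978691.47

≈ 3,980,000 subscribers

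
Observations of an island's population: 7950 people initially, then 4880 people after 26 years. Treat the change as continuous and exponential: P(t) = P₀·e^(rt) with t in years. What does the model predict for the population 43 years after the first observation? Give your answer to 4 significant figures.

≈ 3,547 people

r = ln(4880/7950) / 26 ≈ -0.01877 per year
P(43) = 7950 · e^(-0.01877·43) = 7950 · 0.44614 ≈ 3546.82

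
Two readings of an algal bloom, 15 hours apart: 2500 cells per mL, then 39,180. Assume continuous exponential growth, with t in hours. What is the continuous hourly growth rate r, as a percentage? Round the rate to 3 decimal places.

r ≈ 18.346% per hour

39180 = 2500 · e^(r·15)
e^(15r) = 39180/2500 = 15.672
r = ln(15.672) / 15 = 2.75188 / 15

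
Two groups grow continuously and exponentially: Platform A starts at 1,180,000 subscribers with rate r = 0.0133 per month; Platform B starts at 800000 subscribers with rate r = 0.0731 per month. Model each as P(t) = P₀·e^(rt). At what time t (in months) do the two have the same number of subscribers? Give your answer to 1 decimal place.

t ≈ 6.5 months

1180000·e^(0.0133t) = 800000·e^(0.0731t)
1180000/800000 = e^((0.0731 − 0.0133)t) → ln(1.475) = 0.0598·t
t = 0.38866 / 0.0598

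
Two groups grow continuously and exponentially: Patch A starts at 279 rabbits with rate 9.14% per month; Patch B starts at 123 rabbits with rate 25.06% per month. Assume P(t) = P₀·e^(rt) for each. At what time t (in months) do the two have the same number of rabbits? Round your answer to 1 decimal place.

t ≈ 5.1 months

279·e^(0.0914t) = 123·e^(0.2506t)
279/123 = e^((0.2506 − 0.0914)t) → ln(2.26829) = 0.1592·t
t = 0.81903 / 0.1592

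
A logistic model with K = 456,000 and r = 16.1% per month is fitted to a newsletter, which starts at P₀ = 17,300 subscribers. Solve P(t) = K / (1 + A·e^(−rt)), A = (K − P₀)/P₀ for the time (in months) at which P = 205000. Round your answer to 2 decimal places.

A = (456000 − 17300)/17300 = 25.35838
205000 = 456000/(1 + 25.35838·e^(−0.161t)) → 1 + 25.35838·e^(−0.161t) = 2.22439
e^(−0.161t) = 0.048283 → t = ln(20.71103)/0.161 = 3.03067/0.161

t ≈ 18.82 months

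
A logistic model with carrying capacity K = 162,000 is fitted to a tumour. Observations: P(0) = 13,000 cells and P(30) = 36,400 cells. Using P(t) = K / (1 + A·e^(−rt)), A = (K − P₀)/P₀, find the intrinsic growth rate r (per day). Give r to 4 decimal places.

r ≈ 0.0400 per day

A = (162000 − 13000)/13000 = 11.46154
36400 = 162000/(1 + 11.46154·e^(−r·30)) → e^(−30r) = (4.45055 − 1)/11.46154 = 0.301055
r = −ln(0.301055)/30 = 1.20046/30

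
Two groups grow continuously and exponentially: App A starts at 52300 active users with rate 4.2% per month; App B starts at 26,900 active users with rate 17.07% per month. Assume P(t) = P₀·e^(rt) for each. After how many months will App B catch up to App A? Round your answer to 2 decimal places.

52300·e^(0.042t) = 26900·e^(0.1707t)
52300/26900 = e^((0.1707 − 0.042)t) → ln(1.94424) = 0.1287·t
t = 0.66487 / 0.1287

t ≈ 5.17 months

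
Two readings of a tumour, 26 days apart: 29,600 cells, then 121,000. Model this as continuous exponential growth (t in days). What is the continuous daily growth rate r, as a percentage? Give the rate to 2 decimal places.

121000 = 29600 · e^(r·26)
e^(26r) = 121000/29600 = 4.08784
r = ln(4.08784) / 26 = 1.40802 / 26

r ≈ 5.42% per day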